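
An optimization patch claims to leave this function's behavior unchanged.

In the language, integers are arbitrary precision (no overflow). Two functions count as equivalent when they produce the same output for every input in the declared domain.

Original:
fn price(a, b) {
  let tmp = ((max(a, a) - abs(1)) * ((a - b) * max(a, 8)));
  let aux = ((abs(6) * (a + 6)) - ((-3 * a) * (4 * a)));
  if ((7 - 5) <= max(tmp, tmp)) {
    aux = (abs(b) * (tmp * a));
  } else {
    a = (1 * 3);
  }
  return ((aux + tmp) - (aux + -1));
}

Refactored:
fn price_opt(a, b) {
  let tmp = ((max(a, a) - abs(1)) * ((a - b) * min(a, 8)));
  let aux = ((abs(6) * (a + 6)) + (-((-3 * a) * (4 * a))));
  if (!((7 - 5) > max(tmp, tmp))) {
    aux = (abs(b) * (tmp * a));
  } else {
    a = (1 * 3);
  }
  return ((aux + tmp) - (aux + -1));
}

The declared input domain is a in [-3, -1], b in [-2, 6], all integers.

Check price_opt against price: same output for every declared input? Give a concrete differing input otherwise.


These are not equivalent — on a=-3, b=-2 the outputs split (33 vs -11).
price: tmp = 32; aux = 126; ((7 - 5) <= max(tmp, tmp)) -> true; aux = -192; return 33
price_opt: tmp = -12; aux = 126; (!((7 - 5) > max(tmp, tmp))) -> false; a = 3; return -11
verdict: not equivalent; witness: a=-3, b=-2


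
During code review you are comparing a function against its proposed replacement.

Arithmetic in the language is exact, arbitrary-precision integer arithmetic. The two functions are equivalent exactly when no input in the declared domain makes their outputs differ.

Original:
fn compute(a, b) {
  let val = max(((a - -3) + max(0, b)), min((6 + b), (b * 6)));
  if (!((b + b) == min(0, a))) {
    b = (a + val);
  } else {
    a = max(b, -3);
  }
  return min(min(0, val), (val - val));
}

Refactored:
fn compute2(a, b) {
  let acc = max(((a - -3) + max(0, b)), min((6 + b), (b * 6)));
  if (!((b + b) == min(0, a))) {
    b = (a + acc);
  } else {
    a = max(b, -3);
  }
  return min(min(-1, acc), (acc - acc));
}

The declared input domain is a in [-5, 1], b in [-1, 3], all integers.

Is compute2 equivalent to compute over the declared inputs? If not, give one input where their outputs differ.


The rewrite breaks on a=-5, b=0, where the results are 0 and -1.
compute: val becomes 0; next (!((b + b) == min(0, a))) evaluates to true; next b becomes -5; next final value 0
compute2: acc becomes 0; next (!((b + b) == min(0, a))) evaluates to true; next b becomes -5; next final value -1
verdict: not equivalent; witness: a=-5, b=0


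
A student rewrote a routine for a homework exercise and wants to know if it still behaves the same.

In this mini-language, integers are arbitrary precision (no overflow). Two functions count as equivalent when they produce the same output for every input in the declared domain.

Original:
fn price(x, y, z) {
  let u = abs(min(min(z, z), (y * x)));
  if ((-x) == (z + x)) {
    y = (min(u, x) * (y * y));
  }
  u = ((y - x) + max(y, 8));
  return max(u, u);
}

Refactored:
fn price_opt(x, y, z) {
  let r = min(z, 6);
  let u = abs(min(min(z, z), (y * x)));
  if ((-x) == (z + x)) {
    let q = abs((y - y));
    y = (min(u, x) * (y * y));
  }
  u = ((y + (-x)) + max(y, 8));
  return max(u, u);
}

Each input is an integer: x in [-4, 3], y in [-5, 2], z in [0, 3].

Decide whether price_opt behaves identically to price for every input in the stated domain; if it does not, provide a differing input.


Side by side, the visible changes include: min/max/abs usage differs; local variable names differ; constant usage differs; statement counts differ; arithmetic usage differs.
Tracing x=-3, y=-4, z=2: price: u=2, then ((-x) == (z + x)) is false, then u=7, then returns 7 | price_opt: r=2, then u=2, then ((-x) == (z + x)) is false, then u=7, then returns 7 — matching result 7.
Sweeping the whole domain (256 inputs) finds no disagreement.
verdict: equivalent


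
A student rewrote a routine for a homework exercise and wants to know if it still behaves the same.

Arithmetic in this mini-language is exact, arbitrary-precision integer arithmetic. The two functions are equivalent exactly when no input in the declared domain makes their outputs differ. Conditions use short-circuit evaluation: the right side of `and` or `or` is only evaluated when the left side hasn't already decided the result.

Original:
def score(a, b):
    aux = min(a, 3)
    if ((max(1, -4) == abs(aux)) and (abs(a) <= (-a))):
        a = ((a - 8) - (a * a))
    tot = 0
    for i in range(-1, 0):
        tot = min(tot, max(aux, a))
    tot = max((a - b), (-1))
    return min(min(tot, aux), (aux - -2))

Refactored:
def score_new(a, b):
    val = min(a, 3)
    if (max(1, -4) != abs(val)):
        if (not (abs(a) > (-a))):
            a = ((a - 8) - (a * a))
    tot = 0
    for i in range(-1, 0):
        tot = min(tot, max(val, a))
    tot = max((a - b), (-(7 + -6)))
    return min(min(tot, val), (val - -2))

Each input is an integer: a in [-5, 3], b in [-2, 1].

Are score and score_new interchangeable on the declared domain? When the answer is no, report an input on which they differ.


Try a=0, b=-2.
score: aux becomes 0; next ((max(1, -4) == abs(aux)) and (abs(a) <= (-a))) evaluates to false; next tot becomes 0; next at i=-1:; next tot becomes 0; next tot becomes 2; next final value 0
score_new: val becomes 0; next (max(1, -4) != abs(val)) evaluates to true; next (not (abs(a) > (-a))) evaluates to true; next a becomes -8; next tot becomes 0; next at i=-1:; next tot becomes 0; next tot becomes -1; next final value -1
0 != -1, so the rewrite changes behavior.
verdict: not equivalent; witness: a=0, b=-2


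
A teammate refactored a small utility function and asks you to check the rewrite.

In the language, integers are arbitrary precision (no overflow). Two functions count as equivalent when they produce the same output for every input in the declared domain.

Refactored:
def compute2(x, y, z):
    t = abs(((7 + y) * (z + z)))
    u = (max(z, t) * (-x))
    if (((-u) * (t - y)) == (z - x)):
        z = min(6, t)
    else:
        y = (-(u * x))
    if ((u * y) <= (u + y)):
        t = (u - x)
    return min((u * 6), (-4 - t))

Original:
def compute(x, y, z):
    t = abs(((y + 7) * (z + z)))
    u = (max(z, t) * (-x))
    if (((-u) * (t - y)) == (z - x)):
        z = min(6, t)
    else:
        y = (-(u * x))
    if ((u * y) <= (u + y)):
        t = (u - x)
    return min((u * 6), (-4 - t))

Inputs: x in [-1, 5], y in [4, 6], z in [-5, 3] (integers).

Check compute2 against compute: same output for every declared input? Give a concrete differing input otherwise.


Side by side, the visible changes include: same computation, different form.
Tracing x=3, y=5, z=-3: compute: t = 72; u = -216; (((-u) * (t - y)) == (z - x)) -> false; y = 648; ((u * y) <= (u + y)) -> true; t = -219; return -1296 | compute2: t = 72; u = -216; (((-u) * (t - y)) == (z - x)) -> false; y = 648; ((u * y) <= (u + y)) -> true; t = -219; return -1296 — matching result -1296.
Sweeping the whole domain (189 inputs) finds no disagreement.
verdict: equivalent


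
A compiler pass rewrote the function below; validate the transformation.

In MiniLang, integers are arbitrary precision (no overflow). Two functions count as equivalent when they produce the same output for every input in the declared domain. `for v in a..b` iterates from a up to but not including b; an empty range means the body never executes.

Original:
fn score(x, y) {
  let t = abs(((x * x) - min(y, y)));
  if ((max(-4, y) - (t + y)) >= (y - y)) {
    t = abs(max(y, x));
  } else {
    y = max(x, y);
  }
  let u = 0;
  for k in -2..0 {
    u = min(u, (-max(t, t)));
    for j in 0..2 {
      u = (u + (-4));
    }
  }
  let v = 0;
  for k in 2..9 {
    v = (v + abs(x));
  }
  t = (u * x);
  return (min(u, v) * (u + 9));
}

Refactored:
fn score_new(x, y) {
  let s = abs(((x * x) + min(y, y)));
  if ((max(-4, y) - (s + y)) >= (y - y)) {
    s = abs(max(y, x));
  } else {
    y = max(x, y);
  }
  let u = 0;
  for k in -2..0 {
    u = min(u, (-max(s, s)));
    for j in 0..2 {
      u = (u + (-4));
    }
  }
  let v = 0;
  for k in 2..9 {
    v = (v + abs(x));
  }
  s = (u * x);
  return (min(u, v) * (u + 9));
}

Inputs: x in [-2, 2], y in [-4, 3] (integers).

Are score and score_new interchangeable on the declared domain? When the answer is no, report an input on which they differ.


Run the pair on x=-2, y=-4.
score: t becomes 8; next ((max(-4, y) - (t + y)) >= (y - y)) evaluates to false; next y becomes -2; next u becomes 0; next at k=-2:; next u becomes -8; next at j=0:; next u becomes -12; next at j=1:; next u becomes -16; next at k=-1:; next u becomes -16; next at j=0:; next u becomes -20; next at j=1:; next u becomes -24; next v becomes 0; next at k=2:; next v becomes 2; next at k=3:; next v becomes 4; next at k=4:; next v becomes 6; next at k=5:; next v becomes 8; next at k=6:; next v becomes 10; next at k=7:; next v becomes 12; next at k=8:; next v becomes 14; next t becomes 48; next final value 360
score_new: s becomes 0; next ((max(-4, y) - (s + y)) >= (y - y)) evaluates to true; next s becomes 2; next u becomes 0; next at k=-2:; next u becomes -2; next at j=0:; next u becomes -6; next at j=1:; next u becomes -10; next at k=-1:; next u becomes -10; next at j=0:; next u becomes -14; next at j=1:; next u becomes -18; next v becomes 0; next at k=2:; next v becomes 2; next at k=3:; next v becomes 4; next at k=4:; next v becomes 6; next at k=5:; next v becomes 8; next at k=6:; next v becomes 10; next at k=7:; next v becomes 12; next at k=8:; next v becomes 14; next s becomes 36; next final value 162
360 vs 162 — the two versions disagree here.
verdict: not equivalent; witness: x=-2, y=-4


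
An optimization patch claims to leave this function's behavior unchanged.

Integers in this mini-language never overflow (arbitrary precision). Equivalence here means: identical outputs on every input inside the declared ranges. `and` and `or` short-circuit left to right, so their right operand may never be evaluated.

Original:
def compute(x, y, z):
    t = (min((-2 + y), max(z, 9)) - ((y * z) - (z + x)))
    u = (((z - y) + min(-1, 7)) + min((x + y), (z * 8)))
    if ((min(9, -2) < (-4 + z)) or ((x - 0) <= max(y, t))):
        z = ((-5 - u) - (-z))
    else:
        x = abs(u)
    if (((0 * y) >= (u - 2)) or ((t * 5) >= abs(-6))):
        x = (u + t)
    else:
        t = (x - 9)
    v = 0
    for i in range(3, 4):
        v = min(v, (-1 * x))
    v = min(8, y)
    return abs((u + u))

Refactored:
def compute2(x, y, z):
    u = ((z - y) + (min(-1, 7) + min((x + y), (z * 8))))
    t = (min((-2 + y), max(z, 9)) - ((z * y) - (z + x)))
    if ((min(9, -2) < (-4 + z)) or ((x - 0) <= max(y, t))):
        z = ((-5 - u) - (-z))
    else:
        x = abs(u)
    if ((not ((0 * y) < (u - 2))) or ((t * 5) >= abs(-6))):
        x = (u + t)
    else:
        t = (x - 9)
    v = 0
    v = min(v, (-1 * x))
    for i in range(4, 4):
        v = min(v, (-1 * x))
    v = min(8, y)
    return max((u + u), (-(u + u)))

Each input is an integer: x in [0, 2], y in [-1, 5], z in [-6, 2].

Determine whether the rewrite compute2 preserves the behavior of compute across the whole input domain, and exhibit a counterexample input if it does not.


Reading the diff, among the changes: boolean connective usage differs, and comparison usage differs, and statement counts differ, and min/max/abs usage differs, and arithmetic usage differs, and loop structure differs, and constant usage differs.
Spot check at x=2, y=2, z=-2 — compute: t=4, then u=-21, then ((min(9, -2) < (-4 + z)) or ((x - 0) <= max(y, t))) is true, then z=14, then (((0 * y) >= (u - 2)) or ((t * 5) >= abs(-6))) is true, then x=-17, then v=0, then (i=3), then v=0, then v=2, then returns 42. compute2: u=-21, then t=4, then ((min(9, -2) < (-4 + z)) or ((x - 0) <= max(y, t))) is true, then z=14, then ((not ((0 * y) < (u - 2))) or ((t * 5) >= abs(-6))) is true, then x=-17, then v=0, then v=0, then the loop over i runs zero times, then v=2, then returns 42. Both give 42.
Sweeping the whole domain (189 inputs) finds no disagreement.
verdict: equivalent


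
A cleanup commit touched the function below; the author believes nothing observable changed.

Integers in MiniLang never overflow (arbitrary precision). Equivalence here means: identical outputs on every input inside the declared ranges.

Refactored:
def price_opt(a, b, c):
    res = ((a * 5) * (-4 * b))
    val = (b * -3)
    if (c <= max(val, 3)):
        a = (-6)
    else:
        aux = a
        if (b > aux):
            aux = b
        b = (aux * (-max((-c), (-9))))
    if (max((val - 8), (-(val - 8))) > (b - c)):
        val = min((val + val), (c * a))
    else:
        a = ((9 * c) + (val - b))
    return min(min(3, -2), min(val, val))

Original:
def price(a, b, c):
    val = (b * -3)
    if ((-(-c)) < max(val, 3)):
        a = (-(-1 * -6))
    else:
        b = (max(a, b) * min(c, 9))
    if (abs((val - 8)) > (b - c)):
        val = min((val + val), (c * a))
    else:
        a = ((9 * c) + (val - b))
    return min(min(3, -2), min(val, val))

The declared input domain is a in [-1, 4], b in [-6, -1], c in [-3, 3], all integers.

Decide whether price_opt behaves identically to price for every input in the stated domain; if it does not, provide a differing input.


Consider the input a=-1, b=-1, c=3.
price: val := 3 | ((-(-c)) < max(val, 3)): false | b := -3 | (abs((val - 8)) > (b - c)): true | val := -3 | result -3
price_opt: res := -20 | val := 3 | (c <= max(val, 3)): true | a := -6 | (max((val - 8), (-(val - 8))) > (b - c)): true | val := -18 | result -18
-3 vs -18 — the two versions disagree here.
verdict: not equivalent; witness: a=-1, b=-1, c=3


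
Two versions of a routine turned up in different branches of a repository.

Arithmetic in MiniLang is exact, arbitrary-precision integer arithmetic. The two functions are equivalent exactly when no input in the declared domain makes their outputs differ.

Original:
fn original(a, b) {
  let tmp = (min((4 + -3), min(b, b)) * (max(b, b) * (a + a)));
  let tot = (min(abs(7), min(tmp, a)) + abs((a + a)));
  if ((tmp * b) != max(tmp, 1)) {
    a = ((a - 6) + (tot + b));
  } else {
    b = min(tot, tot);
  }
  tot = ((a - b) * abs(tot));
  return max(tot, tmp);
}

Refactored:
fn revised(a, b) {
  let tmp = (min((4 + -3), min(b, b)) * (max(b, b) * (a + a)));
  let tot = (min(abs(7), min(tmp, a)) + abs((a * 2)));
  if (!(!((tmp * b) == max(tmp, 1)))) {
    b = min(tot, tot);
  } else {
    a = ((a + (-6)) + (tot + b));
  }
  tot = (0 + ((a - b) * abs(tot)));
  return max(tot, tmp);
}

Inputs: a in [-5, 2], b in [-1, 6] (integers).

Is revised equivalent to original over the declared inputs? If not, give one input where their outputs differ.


Comparing the listings, the differences include: constant usage differs; also comparison usage differs; also arithmetic usage differs; also boolean connective usage differs.
As a probe, take a=0, b=1: original runs tmp=0, then tot=0, then ((tmp * b) != max(tmp, 1)) is true, then a=-5, then tot=0, then returns 0; revised runs tmp=0, then tot=0, then (!(!((tmp * b) == max(tmp, 1)))) is false, then a=-5, then tot=0, then returns 0; both end at 0.
An exhaustive pass over the 64 declared inputs shows identical outputs.
verdict: equivalent


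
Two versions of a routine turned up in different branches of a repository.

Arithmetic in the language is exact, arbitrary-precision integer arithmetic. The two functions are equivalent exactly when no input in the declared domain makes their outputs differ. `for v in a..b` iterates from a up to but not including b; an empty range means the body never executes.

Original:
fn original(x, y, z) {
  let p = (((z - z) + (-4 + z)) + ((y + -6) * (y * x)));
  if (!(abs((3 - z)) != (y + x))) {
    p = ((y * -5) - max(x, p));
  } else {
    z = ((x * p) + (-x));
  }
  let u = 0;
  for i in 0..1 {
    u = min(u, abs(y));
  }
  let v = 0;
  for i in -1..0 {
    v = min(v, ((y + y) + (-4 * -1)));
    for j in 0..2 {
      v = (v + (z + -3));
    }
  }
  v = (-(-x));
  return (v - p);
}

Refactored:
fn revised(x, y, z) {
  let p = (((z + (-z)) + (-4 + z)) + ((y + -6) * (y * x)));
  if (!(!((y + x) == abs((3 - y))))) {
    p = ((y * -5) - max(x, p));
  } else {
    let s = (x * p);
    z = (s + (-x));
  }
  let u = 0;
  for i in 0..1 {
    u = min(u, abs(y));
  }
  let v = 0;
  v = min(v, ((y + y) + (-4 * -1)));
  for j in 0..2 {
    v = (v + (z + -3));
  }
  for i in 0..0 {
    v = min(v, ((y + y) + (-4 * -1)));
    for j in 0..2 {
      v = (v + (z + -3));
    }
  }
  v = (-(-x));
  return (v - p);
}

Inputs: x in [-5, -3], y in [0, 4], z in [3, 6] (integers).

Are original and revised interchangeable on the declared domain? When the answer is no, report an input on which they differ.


Take x=-4, y=4, z=3.
original: p := 31 | (!(abs((3 - z)) != (y + x))): true | p := -51 | u := 0 | iter i=0: | u := 0 | v := 0 | iter i=-1: | v := 0 | iter j=0: | v := 0 | iter j=1: | v := 0 | v := -4 | result 47
revised: p := 31 | (!(!((y + x) == abs((3 - y))))): false | s := -124 | z := -120 | u := 0 | iter i=0: | u := 0 | v := 0 | v := 0 | iter j=0: | v := -123 | iter j=1: | v := -246 | loop over i: empty range | v := -4 | result -35
47 against -35: the behavior changed.
verdict: not equivalent; witness: x=-4, y=4, z=3


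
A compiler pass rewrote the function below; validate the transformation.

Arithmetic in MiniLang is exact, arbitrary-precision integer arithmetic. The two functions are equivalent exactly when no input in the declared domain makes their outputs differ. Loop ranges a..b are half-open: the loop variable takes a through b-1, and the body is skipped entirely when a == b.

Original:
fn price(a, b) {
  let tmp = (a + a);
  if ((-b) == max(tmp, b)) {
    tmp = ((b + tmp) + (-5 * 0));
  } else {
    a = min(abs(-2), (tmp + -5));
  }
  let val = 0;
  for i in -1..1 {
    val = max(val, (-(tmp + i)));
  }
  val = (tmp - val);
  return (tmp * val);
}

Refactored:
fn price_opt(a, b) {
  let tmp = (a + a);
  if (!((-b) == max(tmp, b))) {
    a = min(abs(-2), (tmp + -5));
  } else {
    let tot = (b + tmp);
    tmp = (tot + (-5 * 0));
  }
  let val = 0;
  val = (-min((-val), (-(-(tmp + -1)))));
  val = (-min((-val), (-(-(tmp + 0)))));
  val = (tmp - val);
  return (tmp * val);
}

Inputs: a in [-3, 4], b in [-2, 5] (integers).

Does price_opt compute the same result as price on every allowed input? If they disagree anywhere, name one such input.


This is a faithful refactor — statement counts differ, boolean connective usage differs, min/max/abs usage differs, arithmetic usage differs, loop structure differs, local variable names differ, constant usage differs, but the computed results match everywhere.
As a probe, take a=0, b=3: price runs tmp := 0 | ((-b) == max(tmp, b)): false | a := -5 | val := 0 | iter i=-1: | val := 1 | iter i=0: | val := 1 | val := -1 | result 0; price_opt runs tmp := 0 | (!((-b) == max(tmp, b))): true | a := -5 | val := 0 | val := 1 | val := 1 | val := -1 | result 0; both end at 0.
An exhaustive pass over the 64 declared inputs shows identical outputs.
verdict: equivalent


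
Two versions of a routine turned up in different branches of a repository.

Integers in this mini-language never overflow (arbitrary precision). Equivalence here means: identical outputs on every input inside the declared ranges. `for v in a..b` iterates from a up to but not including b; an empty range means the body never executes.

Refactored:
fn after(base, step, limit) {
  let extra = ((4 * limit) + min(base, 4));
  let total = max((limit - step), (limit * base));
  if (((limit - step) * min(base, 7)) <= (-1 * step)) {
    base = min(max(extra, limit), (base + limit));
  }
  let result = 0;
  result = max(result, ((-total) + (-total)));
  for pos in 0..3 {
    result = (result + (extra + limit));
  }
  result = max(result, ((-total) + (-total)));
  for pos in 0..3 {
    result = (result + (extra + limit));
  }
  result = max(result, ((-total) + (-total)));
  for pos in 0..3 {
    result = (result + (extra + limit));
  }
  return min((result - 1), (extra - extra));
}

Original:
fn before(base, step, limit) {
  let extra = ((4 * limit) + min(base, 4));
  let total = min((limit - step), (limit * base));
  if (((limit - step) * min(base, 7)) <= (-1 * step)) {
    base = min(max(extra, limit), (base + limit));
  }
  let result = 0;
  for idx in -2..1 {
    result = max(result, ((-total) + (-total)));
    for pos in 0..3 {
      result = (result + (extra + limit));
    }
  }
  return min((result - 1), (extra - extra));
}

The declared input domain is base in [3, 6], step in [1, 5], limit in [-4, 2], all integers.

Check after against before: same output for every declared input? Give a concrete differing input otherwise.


base=3, step=1, limit=-4 yields -28 from before but -42 from after.
verdict: not equivalent; witness: base=3, step=1, limit=-4


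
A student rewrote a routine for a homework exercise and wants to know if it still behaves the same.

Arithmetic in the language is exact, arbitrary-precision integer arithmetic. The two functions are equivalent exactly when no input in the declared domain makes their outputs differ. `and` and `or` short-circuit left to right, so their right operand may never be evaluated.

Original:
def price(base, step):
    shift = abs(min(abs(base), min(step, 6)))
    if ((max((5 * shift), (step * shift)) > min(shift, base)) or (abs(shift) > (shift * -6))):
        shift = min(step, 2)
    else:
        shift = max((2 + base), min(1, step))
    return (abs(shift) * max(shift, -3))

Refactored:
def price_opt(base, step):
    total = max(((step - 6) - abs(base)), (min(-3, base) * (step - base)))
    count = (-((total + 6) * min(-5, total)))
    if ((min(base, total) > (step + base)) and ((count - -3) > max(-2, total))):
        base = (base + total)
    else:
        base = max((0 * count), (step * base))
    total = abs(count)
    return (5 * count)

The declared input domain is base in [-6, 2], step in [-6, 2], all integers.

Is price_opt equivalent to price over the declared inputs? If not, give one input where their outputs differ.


Not equivalent: base=-6, step=-6 separates them (-18 vs 150).
price: shift = 6; ((max((5 * shift), (step * shift)) > min(shift, base)) or (abs(shift) > (shift * -6))) -> true; shift = -6; return -18
price_opt: total = 0; count = 30; ((min(base, total) > (step + base)) and ((count - -3) > max(-2, total))) -> true; base = -6; total = 30; return 150
verdict: not equivalent; witness: base=-6, step=-6


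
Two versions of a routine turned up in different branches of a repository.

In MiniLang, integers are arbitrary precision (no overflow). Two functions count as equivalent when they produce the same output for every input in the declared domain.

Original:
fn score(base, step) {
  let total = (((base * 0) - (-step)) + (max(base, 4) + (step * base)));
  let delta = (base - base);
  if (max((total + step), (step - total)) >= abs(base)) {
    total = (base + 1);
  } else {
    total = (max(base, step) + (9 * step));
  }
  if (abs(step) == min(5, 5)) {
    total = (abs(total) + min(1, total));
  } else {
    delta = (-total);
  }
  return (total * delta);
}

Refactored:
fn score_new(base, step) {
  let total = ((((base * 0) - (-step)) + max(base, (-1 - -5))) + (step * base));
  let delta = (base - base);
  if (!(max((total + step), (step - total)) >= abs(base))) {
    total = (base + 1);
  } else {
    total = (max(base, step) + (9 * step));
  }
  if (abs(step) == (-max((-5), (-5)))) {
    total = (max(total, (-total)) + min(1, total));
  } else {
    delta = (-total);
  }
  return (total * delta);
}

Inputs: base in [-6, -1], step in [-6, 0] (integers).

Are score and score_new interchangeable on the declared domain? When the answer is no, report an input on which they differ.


Evaluate both at base=-6, step=-6.
score: total = 34; delta = 0; (max((total + step), (step - total)) >= abs(base)) -> true; total = -5; (abs(step) == min(5, 5)) -> false; delta = 5; return -25
score_new: total = 34; delta = 0; (!(max((total + step), (step - total)) >= abs(base))) -> false; total = -60; (abs(step) == (-max((-5), (-5)))) -> false; delta = 60; return -3600
-25 != -3600, so the rewrite changes behavior.
verdict: not equivalent; witness: base=-6, step=-6


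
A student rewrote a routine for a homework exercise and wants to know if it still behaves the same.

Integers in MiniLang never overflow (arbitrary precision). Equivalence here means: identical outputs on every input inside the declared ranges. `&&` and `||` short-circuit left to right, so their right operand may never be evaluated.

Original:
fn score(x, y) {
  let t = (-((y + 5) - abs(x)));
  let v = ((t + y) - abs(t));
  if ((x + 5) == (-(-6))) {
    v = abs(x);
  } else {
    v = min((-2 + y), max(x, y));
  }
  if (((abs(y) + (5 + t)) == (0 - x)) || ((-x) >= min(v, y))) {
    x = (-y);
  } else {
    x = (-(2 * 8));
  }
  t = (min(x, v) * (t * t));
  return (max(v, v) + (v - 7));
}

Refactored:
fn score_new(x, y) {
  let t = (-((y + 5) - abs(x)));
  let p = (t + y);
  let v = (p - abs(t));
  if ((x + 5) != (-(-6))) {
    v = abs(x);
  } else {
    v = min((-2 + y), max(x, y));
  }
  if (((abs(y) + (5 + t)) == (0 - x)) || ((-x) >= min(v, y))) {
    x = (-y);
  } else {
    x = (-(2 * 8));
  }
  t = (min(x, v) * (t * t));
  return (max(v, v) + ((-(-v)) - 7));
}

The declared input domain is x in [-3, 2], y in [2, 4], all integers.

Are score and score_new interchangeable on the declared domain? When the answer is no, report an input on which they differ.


There is a counterexample at x=-3, y=2: -7 on one side, -1 on the other.
score: t=-4, then v=-6, then ((x + 5) == (-(-6))) is false, then v=0, then (((abs(y) + (5 + t)) == (0 - x)) || ((-x) >= min(v, y))) is true, then x=-2, then t=-32, then returns -7
score_new: t=-4, then p=-2, then v=-6, then ((x + 5) != (-(-6))) is true, then v=3, then (((abs(y) + (5 + t)) == (0 - x)) || ((-x) >= min(v, y))) is true, then x=-2, then t=-32, then returns -1
verdict: not equivalent; witness: x=-3, y=2


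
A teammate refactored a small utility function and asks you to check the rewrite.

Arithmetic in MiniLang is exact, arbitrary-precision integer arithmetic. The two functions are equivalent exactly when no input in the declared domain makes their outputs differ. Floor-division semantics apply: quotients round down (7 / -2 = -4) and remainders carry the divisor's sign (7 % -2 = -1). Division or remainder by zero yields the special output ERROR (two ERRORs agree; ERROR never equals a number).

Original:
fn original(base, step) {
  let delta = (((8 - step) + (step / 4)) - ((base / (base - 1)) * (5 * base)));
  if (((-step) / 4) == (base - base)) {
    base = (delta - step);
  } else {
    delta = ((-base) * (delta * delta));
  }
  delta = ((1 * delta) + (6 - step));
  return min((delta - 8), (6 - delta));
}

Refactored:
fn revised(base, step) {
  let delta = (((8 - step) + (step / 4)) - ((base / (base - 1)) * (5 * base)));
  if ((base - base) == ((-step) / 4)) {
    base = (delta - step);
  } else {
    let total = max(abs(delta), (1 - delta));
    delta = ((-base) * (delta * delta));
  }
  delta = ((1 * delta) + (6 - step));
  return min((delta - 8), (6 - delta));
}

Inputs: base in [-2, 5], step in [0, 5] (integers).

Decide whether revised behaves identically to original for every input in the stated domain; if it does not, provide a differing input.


Among the additions is an assignment to `total` whose value nothing reads, and its value is discarded.
As a probe, take base=1, step=5: original runs hits division by zero so the output is ERROR; revised runs hits division by zero so the output is ERROR; both end at ERROR.
Every one of the 48 inputs gives matching results.
verdict: equivalent


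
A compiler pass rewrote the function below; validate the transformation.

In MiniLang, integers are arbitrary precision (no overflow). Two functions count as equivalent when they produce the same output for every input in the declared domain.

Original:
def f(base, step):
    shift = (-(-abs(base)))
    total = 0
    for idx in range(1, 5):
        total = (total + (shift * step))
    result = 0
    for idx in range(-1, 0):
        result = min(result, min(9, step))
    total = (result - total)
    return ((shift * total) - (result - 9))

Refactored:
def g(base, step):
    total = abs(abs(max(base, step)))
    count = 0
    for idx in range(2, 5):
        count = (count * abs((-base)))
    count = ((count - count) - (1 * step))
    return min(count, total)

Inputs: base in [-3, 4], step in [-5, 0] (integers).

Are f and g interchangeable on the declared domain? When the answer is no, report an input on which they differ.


These are not equivalent — on base=-3, step=-5 the outputs split (179 vs 3).
f: shift becomes 3; next total becomes 0; next at idx=1:; next total becomes -15; next at idx=2:; next total becomes -30; next at idx=3:; next total becomes -45; next at idx=4:; next total becomes -60; next result becomes 0; next at idx=-1:; next result becomes -5; next total becomes 55; next final value 179
g: total becomes 3; next count becomes 0; next at idx=2:; next count becomes 0; next at idx=3:; next count becomes 0; next at idx=4:; next count becomes 0; next count becomes 5; next final value 3
verdict: not equivalent; witness: base=-3, step=-5


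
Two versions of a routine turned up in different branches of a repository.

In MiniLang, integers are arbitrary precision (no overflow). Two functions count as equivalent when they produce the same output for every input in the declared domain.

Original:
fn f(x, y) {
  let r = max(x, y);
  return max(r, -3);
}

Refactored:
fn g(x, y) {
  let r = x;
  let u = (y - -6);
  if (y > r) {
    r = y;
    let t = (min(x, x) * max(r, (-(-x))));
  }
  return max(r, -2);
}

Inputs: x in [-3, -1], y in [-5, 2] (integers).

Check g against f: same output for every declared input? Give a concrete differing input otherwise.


There is a counterexample at x=-3, y=-5: -3 on one side, -2 on the other.
f: r=-3, then returns -3
g: r=-3, then u=1, then (y > r) is false, then returns -2
verdict: not equivalent; witness: x=-3, y=-5


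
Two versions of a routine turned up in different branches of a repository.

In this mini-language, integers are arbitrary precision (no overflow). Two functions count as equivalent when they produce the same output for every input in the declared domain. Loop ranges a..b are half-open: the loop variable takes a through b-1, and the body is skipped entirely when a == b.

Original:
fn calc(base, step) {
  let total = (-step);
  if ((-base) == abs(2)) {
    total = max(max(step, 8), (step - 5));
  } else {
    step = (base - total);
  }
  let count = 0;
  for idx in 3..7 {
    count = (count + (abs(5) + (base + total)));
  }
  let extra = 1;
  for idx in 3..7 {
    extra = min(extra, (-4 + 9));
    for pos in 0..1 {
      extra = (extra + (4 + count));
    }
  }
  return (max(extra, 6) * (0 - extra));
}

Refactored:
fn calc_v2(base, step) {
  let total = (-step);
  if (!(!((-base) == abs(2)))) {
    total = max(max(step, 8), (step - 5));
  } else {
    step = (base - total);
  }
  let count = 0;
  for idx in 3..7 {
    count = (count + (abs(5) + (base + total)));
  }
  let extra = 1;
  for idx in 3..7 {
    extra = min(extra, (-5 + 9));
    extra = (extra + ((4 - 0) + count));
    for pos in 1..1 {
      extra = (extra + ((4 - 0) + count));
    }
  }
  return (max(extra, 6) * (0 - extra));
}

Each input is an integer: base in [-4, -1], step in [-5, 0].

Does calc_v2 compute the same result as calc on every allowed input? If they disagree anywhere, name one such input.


These are not equivalent — on base=-4, step=-5 the outputs split (-1089 vs -1024).
calc: total := 5 | ((-base) == abs(2)): false | step := -9 | count := 0 | iter idx=3: | count := 6 | iter idx=4: | count := 12 | iter idx=5: | count := 18 | iter idx=6: | count := 24 | extra := 1 | iter idx=3: | extra := 1 | iter pos=0: | extra := 29 | iter idx=4: | extra := 5 | iter pos=0: | extra := 33 | iter idx=5: | extra := 5 | iter pos=0: | extra := 33 | iter idx=6: | extra := 5 | iter pos=0: | extra := 33 | result -1089
calc_v2: total := 5 | (!(!((-base) == abs(2)))): false | step := -9 | count := 0 | iter idx=3: | count := 6 | iter idx=4: | count := 12 | iter idx=5: | count := 18 | iter idx=6: | count := 24 | extra := 1 | iter idx=3: | extra := 1 | extra := 29 | loop over pos: empty range | iter idx=4: | extra := 4 | extra := 32 | loop over pos: empty range | iter idx=5: | extra := 4 | extra := 32 | loop over pos: empty range | iter idx=6: | extra := 4 | extra := 32 | loop over pos: empty range | result -1024
verdict: not equivalent; witness: base=-4, step=-5


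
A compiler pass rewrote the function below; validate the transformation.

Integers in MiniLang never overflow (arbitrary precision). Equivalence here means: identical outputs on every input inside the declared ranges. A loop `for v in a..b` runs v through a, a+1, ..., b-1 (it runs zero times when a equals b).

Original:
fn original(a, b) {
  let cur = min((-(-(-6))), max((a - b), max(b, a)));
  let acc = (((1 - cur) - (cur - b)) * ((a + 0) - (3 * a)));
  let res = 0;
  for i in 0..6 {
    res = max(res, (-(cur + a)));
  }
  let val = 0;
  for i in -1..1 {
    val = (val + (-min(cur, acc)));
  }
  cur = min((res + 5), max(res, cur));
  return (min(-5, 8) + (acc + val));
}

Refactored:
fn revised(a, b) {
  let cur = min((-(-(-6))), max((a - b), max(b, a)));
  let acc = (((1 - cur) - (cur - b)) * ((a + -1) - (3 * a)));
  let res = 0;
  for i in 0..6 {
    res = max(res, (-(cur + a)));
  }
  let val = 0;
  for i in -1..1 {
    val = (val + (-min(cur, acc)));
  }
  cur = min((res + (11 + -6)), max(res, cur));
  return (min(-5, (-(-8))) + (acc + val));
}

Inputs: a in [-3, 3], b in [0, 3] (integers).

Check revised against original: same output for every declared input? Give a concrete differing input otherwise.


The rewrite breaks on a=-3, b=0, where the results are 85 and 72.
original: cur becomes -6; next acc becomes 78; next res becomes 0; next at i=0:; next res becomes 9; next at i=1:; next res becomes 9; next at i=2:; next res becomes 9; next at i=3:; next res becomes 9; next at i=4:; next res becomes 9; next at i=5:; next res becomes 9; next val becomes 0; next at i=-1:; next val becomes 6; next at i=0:; next val becomes 12; next cur becomes 9; next final value 85
revised: cur becomes -6; next acc becomes 65; next res becomes 0; next at i=0:; next res becomes 9; next at i=1:; next res becomes 9; next at i=2:; next res becomes 9; next at i=3:; next res becomes 9; next at i=4:; next res becomes 9; next at i=5:; next res becomes 9; next val becomes 0; next at i=-1:; next val becomes 6; next at i=0:; next val becomes 12; next cur becomes 9; next final value 72
verdict: not equivalent; witness: a=-3, b=0


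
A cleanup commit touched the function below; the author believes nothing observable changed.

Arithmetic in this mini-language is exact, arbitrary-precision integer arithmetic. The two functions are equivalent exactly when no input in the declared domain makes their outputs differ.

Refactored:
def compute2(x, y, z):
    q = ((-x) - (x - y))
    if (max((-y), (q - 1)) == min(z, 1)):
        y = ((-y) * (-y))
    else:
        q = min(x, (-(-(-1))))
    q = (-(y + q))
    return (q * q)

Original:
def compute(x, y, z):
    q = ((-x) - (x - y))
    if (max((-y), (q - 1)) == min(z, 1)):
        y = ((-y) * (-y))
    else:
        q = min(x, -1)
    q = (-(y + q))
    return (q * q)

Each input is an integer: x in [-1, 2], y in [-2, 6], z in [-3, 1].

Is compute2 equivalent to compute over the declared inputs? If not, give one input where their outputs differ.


Comparing the listings, the differences include: same computation, different form.
One worked example (x=0, y=0, z=-2) — compute: q := 0 | (max((-y), (q - 1)) == min(z, 1)): false | q := -1 | q := 1 | result 1; compute2: q := 0 | (max((-y), (q - 1)) == min(z, 1)): false | q := -1 | q := 1 | result 1; agreement on 1.
Every one of the 180 inputs gives matching results.
verdict: equivalent


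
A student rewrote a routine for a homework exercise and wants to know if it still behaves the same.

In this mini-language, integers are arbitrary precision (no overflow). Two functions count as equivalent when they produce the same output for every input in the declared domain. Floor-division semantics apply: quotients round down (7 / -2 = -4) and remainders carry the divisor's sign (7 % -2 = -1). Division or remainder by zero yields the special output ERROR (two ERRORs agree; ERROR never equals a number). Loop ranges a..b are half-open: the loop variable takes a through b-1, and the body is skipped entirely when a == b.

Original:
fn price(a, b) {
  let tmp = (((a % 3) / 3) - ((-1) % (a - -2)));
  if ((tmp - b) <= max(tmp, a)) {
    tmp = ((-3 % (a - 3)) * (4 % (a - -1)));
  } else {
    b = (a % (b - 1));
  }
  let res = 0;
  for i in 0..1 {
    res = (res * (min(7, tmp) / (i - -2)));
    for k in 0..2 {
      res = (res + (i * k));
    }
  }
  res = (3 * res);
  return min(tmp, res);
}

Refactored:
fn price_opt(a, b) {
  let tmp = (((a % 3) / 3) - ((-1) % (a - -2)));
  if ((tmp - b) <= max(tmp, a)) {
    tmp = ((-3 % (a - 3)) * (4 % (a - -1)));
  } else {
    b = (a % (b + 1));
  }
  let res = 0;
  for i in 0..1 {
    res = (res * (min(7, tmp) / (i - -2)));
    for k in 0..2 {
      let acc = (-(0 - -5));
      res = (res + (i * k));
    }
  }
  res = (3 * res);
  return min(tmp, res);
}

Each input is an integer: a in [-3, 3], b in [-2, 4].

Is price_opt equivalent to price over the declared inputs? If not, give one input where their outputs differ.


The rewrite breaks on a=-3, b=-1, where the results are 0 and ERROR.
price: tmp := 0 | ((tmp - b) <= max(tmp, a)): false | b := -1 | res := 0 | iter i=0: | res := 0 | iter k=0: | res := 0 | iter k=1: | res := 0 | res := 0 | result 0
price_opt: tmp := 0 | ((tmp - b) <= max(tmp, a)): false | divide-by-zero, output ERROR
verdict: not equivalent; witness: a=-3, b=-1


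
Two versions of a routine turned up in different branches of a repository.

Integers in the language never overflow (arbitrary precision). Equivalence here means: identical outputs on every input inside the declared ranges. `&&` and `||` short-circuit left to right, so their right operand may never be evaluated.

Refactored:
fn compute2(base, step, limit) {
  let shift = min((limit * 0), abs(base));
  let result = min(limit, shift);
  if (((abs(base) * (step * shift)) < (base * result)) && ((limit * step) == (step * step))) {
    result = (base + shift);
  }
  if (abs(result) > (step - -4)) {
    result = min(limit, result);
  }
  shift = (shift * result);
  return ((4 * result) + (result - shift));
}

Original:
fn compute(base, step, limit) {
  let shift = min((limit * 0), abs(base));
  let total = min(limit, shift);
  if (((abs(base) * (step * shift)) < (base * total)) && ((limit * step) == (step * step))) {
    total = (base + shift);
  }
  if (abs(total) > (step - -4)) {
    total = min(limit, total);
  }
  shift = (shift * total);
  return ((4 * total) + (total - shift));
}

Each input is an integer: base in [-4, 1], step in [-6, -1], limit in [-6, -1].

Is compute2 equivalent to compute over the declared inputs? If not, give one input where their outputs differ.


This is a faithful refactor — local variable names differ, but the computed results match everywhere.
As a probe, take base=-1, step=-1, limit=-6: compute runs shift = 0; total = -6; (((abs(base) * (step * shift)) < (base * total)) && ((limit * step) == (step * step))) -> false; (abs(total) > (step - -4)) -> true; total = -6; shift = 0; return -30; compute2 runs shift = 0; result = -6; (((abs(base) * (step * shift)) < (base * result)) && ((limit * step) == (step * step))) -> false; (abs(result) > (step - -4)) -> true; result = -6; shift = 0; return -30; both end at -30.
Checked all 216 inputs in the declared domain: the outputs agree on every one.
verdict: equivalent


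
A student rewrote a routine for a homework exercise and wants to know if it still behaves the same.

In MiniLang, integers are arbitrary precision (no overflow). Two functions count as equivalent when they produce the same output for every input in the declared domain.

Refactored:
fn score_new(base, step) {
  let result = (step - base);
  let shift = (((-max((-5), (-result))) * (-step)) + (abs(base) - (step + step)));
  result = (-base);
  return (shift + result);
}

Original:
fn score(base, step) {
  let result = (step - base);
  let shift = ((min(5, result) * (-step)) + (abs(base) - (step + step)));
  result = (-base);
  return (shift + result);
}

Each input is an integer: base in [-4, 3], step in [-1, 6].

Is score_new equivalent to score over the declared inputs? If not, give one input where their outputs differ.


The two versions differ — the changes include min/max/abs usage differs.
As a probe, take base=-4, step=5: score runs result becomes 9; next shift becomes -31; next result becomes 4; next final value -27; score_new runs result becomes 9; next shift becomes -31; next result becomes 4; next final value -27; both end at -27.
Sweeping the whole domain (64 inputs) finds no disagreement.
verdict: equivalent
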